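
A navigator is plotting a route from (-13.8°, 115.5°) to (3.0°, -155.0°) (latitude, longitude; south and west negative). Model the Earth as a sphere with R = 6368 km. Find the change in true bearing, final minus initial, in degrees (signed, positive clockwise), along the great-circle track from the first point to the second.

At departure: θ₁ = atan2(sin Δλ cos φ₂, cos φ₁ sin φ₂ − sin φ₁ cos φ₂ cos Δλ) = 86.97°
At arrival: θ₂ = atan2(sin Δλ cos φ₁, −cos φ₂ sin φ₁ + sin φ₂ cos φ₁ cos Δλ) = 76.19°
Δθ = θ₂ − θ₁ = -10.8°

-10.8°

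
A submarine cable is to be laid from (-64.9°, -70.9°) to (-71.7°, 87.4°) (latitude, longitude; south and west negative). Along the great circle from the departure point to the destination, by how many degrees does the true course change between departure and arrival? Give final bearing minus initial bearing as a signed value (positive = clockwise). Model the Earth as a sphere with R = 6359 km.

-156.7°

At departure: θ₁ = atan2(sin Δλ cos φ₂, cos φ₁ sin φ₂ − sin φ₁ cos φ₂ cos Δλ) = 170.13°
At arrival: θ₂ = atan2(sin Δλ cos φ₁, −cos φ₂ sin φ₁ + sin φ₂ cos φ₁ cos Δλ) = 13.40°
Δθ = θ₂ − θ₁ = -156.7°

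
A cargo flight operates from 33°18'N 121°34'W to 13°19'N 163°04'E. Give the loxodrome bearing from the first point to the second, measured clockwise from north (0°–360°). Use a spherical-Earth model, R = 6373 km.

Δψ = ln[tan(π/4+φ₂/2)/tan(π/4+φ₁/2)] = -0.3824
Δλ = -1.3154 rad (taken the short way round)
course = atan2(Δλ, Δψ) = 253.79°

253.8°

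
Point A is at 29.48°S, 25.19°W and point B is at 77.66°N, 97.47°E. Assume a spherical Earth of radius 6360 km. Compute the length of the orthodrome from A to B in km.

13934 km

cos σ = sin φ₁ sin φ₂ + cos φ₁ cos φ₂ cos Δλ
      = sin(-29.48°)sin(77.66°) + cos(-29.48°)cos(77.66°)cos(122.66°) = -0.5811
σ = 125.531° → d = Rσ = 6360·2.19094 = 13934 km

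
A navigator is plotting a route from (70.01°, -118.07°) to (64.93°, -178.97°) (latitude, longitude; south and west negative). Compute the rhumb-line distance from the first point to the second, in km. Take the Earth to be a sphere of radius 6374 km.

2646 km

Δψ = ln[tan(π/4+φ₂/2)/tan(π/4+φ₁/2)] = -0.2324;  Δφ = -0.0887 rad,  Δλ = -1.0629 rad
q = Δφ/Δψ = 0.3816
d = R·√(Δφ² + q²Δλ²) = 6374·0.41516 = 2646 km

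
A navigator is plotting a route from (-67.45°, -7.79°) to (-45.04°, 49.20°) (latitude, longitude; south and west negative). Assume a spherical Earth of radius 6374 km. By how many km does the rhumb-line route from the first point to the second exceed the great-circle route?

123 km

Great circle: cos σ = sin φ₁ sin φ₂ + cos φ₁ cos φ₂ cos Δλ,  σ = 0.6416 rad → d_gc = 4089.7 km
Rhumb line: Δψ = +0.7303, q = Δφ/Δψ = 0.5356, d_rh = R√(Δφ²+q²Δλ²) = 4212.6 km
Excess = 4212.6 − 4089.7 = 122.9 ≈ 123 km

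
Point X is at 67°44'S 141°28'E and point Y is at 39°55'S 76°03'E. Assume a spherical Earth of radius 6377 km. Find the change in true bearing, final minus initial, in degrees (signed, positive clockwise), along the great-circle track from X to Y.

+56.2°

Initial bearing θ₁ = atan2(sin Δλ cos φ₂, cos φ₁ sin φ₂ − sin φ₁ cos φ₂ cos Δλ) = 274.28°
Final bearing θ₂ = (initial bearing from the destination back to the start) + 180° = 330.48°
Δθ = θ₂ − θ₁ = +56.2°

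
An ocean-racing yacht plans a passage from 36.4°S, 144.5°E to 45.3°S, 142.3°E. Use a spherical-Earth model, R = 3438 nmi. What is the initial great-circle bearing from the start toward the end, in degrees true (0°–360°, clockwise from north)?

189.9°

N = sin Δλ·cos φ₂ = -0.0270;  D = cos φ₁ sin φ₂ − sin φ₁ cos φ₂ cos Δλ = -0.1550
initial course = atan2(N, D) = 189.88°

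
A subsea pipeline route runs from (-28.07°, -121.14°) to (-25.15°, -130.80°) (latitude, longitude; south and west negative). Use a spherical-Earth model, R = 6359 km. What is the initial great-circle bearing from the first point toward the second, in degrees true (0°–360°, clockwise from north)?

N = sin Δλ·cos φ₂ = -0.1519;  D = cos φ₁ sin φ₂ − sin φ₁ cos φ₂ cos Δλ = +0.0449
initial course = atan2(N, D) = 286.47°

286.5°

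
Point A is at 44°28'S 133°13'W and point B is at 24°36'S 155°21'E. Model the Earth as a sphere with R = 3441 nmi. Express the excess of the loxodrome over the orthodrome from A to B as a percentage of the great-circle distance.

Great circle: σ = 1.0493 rad → d_gc = Rσ = 3610.5 nmi
Rhumb: Δφ = +0.3467, Δλ = -1.2467, Δψ = +0.4251, q = Δφ/Δψ = 0.8157 → d_rh = R√(Δφ²+q²Δλ²) = 3697.2 nmi
Excess = (3697.2 − 3610.5) / 3610.5 = 86.7 / 3610.5 = 2.40% ≈ 2.4%

2.4%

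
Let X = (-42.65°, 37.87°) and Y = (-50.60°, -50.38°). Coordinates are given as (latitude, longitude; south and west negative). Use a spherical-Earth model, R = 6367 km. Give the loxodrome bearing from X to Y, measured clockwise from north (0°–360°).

262.5°

Δψ = ln[tan(π/4+φ₂/2)/tan(π/4+φ₁/2)] = -0.2026
Δλ = -1.5403 rad (taken the short way round)
course = atan2(Δλ, Δψ) = 262.51°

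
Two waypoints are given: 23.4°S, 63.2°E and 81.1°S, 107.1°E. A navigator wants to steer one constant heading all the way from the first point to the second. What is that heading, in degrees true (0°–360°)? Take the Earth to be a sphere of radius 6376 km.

Meridional parts: M(φ₁)=-0.4203, M(φ₂)=-2.5533 → ΔM = -2.1331;  Δλ = +0.7662 rad
tan C = Δλ / ΔM = -0.3592 → C = 160.24°

160.2°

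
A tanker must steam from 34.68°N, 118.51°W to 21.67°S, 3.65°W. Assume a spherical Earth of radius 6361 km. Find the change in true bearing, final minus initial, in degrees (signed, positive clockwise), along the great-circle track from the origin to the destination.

Initial bearing θ₁ = atan2(sin Δλ cos φ₂, cos φ₁ sin φ₂ − sin φ₁ cos φ₂ cos Δλ) = 95.51°
Final bearing θ₂ = (initial bearing from the destination back to the start) + 180° = 118.26°
Δθ = θ₂ − θ₁ = +22.8°

+22.8°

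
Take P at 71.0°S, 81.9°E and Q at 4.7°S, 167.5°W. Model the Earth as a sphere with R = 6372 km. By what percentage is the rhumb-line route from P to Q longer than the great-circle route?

8.7%

Great circle: σ = 1.6075 rad → d_gc = Rσ = 10242.9 km
Rhumb: Δφ = +1.1572, Δλ = +1.9303, Δψ = +1.7056, q = Δφ/Δψ = 0.6784 → d_rh = R√(Δφ²+q²Δλ²) = 11135.8 km
Excess = (11135.8 − 10242.9) / 10242.9 = 892.9 / 10242.9 = 8.72% ≈ 8.7%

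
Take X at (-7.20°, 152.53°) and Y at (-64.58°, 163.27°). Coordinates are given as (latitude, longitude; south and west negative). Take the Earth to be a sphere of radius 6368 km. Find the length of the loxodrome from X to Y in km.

6437 km

Δψ = ln[tan(π/4+φ₂/2)/tan(π/4+φ₁/2)] = -1.3632;  Δφ = -1.0015 rad,  Δλ = +0.1874 rad
q = Δφ/Δψ = 0.7346
d = R·√(Δφ² + q²Δλ²) = 6368·1.01089 = 6437 km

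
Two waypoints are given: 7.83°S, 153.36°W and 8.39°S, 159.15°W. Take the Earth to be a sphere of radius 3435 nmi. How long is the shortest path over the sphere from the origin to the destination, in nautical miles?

cos σ = sin φ₁ sin φ₂ + cos φ₁ cos φ₂ cos Δλ
      = sin(-7.83°)sin(-8.39°) + cos(-7.83°)cos(-8.39°)cos(-5.79°) = 0.9950
σ = 5.759° → d = Rσ = 3435·0.10052 = 345 nmi

345 nmi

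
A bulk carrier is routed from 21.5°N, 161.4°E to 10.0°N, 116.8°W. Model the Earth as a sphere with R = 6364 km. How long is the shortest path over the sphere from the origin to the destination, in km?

8752 km

cos σ = sin φ₁ sin φ₂ + cos φ₁ cos φ₂ cos Δλ
      = sin(21.50°)sin(10.00°) + cos(21.50°)cos(10.00°)cos(81.80°) = 0.1943
σ = 78.794° → d = Rσ = 6364·1.37522 = 8752 km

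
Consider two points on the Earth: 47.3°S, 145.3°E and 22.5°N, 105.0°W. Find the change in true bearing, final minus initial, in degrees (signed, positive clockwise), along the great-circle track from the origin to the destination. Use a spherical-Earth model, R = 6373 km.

-40.8°

At departure: θ₁ = atan2(sin Δλ cos φ₂, cos φ₁ sin φ₂ − sin φ₁ cos φ₂ cos Δλ) = 87.98°
At arrival: θ₂ = atan2(sin Δλ cos φ₁, −cos φ₂ sin φ₁ + sin φ₂ cos φ₁ cos Δλ) = 47.19°
Δθ = θ₂ − θ₁ = -40.8°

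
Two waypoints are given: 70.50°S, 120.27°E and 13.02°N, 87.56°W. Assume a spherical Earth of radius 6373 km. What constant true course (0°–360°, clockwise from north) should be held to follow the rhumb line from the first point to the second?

53.1°

Δψ = ln[tan(π/4+φ₂/2)/tan(π/4+φ₁/2)] = +1.9905
Δλ = +2.6559 rad (taken the short way round)
course = atan2(Δλ, Δψ) = 53.15°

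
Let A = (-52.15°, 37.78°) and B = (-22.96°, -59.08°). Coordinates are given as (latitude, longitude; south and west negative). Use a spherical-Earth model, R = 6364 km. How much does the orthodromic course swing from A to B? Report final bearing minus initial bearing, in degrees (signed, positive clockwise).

At departure: θ₁ = atan2(sin Δλ cos φ₂, cos φ₁ sin φ₂ − sin φ₁ cos φ₂ cos Δλ) = 250.36°
At arrival: θ₂ = atan2(sin Δλ cos φ₁, −cos φ₂ sin φ₁ + sin φ₂ cos φ₁ cos Δλ) = 321.12°
Δθ = θ₂ − θ₁ = +70.8°

+70.8°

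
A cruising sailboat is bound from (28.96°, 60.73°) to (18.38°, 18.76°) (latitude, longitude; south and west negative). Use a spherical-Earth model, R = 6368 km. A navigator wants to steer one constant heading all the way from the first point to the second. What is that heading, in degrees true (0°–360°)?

254.6°

Δψ = ln[tan(π/4+φ₂/2)/tan(π/4+φ₁/2)] = -0.2020
Δλ = -0.7325 rad (taken the short way round)
course = atan2(Δλ, Δψ) = 254.58°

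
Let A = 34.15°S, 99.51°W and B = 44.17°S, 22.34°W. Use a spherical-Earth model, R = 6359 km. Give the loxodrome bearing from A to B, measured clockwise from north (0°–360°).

Meridional parts: M(φ₁)=-0.6348, M(φ₂)=-0.8610 → ΔM = -0.2262;  Δλ = +1.3469 rad
tan C = Δλ / ΔM = -5.9540 → C = 99.53°

99.5°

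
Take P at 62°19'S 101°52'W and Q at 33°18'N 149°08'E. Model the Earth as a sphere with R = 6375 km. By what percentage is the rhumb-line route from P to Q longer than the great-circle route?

Great circle: σ = 2.2301 rad → d_gc = Rσ = 14217.1 km
Rhumb: Δφ = +1.6688, Δλ = -1.9024, Δψ = +2.0178, q = Δφ/Δψ = 0.8271 → d_rh = R√(Δφ²+q²Δλ²) = 14621.6 km
Excess = (14621.6 − 14217.1) / 14217.1 = 404.5 / 14217.1 = 2.845% ≈ 2.8%

2.8%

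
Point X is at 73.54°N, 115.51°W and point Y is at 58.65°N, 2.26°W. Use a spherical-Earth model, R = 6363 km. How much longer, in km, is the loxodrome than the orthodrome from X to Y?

708 km

Great circle: cos σ = sin φ₁ sin φ₂ + cos φ₁ cos φ₂ cos Δλ,  σ = 0.7062 rad → d_gc = 4493.7 km
Rhumb line: Δψ = -0.6628, q = Δφ/Δψ = 0.3921, d_rh = R√(Δφ²+q²Δλ²) = 5201.5 km
Excess = 5201.5 − 4493.7 = 707.8 ≈ 708 km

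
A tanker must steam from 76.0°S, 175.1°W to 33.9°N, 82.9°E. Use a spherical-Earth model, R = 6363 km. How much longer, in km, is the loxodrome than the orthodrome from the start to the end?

Great circle: cos σ = sin φ₁ sin φ₂ + cos φ₁ cos φ₂ cos Δλ,  σ = 2.1931 rad → d_gc = 13954.8 km
Rhumb line: Δψ = +2.7269, q = Δφ/Δψ = 0.7034, d_rh = R√(Δφ²+q²Δλ²) = 14575.7 km
Excess = 14575.7 − 13954.8 = 620.9 ≈ 621 km

621 km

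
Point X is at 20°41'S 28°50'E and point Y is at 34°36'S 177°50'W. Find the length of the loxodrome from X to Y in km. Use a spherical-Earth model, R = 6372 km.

15128 km

Rhumb course C = atan2(Δλ, Δψ) with Δψ = ln[tan(π/4+φ₂/2)/tan(π/4+φ₁/2)] = -0.2752, Δλ = +2.6762 → C = 95.87°
d = R·|Δφ| / |cos C| = 6372·0.24289 / 0.10231 = 15128 km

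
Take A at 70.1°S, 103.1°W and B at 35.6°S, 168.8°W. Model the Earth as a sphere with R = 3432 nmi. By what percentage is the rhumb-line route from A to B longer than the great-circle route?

3.8%

Great circle: σ = 0.8483 rad → d_gc = Rσ = 2911.4 nmi
Rhumb: Δφ = +0.6021, Δλ = -1.1467, Δψ = +1.0749, q = Δφ/Δψ = 0.5602 → d_rh = R√(Δφ²+q²Δλ²) = 3021.7 nmi
Excess = (3021.7 − 2911.4) / 2911.4 = 110.3 / 2911.4 = 3.79% ≈ 3.8%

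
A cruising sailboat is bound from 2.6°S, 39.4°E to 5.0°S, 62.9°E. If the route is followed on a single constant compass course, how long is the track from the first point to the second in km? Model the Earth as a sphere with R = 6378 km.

Δψ = ln[tan(π/4+φ₂/2)/tan(π/4+φ₁/2)] = -0.0420;  Δφ = -0.0419 rad,  Δλ = +0.4102 rad
q = Δφ/Δψ = 0.9977
d = R·√(Δφ² + q²Δλ²) = 6378·0.41136 = 2624 km

2624 km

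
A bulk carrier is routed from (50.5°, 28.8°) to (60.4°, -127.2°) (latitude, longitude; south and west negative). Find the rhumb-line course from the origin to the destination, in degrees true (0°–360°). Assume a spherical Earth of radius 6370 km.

Meridional parts: M(φ₁)=+1.0243, M(φ₂)=+1.3310 → ΔM = +0.3067;  Δλ = -2.7227 rad
tan C = Δλ / ΔM = -8.8782 → C = 276.43°

276.4°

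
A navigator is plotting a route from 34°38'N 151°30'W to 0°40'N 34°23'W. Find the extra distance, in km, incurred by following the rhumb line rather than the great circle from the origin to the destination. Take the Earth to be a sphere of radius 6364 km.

Great circle: cos σ = sin φ₁ sin φ₂ + cos φ₁ cos φ₂ cos Δλ,  σ = 1.9481 rad → d_gc = 12397.6 km
Rhumb line: Δψ = -0.6334, q = Δφ/Δψ = 0.9359, d_rh = R√(Δφ²+q²Δλ²) = 12746.3 km
Excess = 12746.3 − 12397.6 = 348.7 ≈ 349 km

349 km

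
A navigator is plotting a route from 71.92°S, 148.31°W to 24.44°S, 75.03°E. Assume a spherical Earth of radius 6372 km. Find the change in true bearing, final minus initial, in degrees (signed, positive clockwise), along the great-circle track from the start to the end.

+128.0°

At departure: θ₁ = atan2(sin Δλ cos φ₂, cos φ₁ sin φ₂ − sin φ₁ cos φ₂ cos Δλ) = 219.51°
At arrival: θ₂ = atan2(sin Δλ cos φ₁, −cos φ₂ sin φ₁ + sin φ₂ cos φ₁ cos Δλ) = 347.48°
Δθ = θ₂ − θ₁ = +128.0°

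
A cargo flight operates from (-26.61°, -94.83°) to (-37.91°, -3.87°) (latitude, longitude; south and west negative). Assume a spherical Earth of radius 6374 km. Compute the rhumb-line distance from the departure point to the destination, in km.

Rhumb course C = atan2(Δλ, Δψ) with Δψ = ln[tan(π/4+φ₂/2)/tan(π/4+φ₁/2)] = -0.2339, Δλ = +1.5876 → C = 98.38°
d = R·|Δφ| / |cos C| = 6374·0.19722 / 0.14576 = 8624 km

8624 km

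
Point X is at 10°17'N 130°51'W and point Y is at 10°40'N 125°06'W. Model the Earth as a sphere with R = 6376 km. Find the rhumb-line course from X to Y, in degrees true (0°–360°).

Meridional parts: M(φ₁)=+0.1804, M(φ₂)=+0.1873 → ΔM = +0.0068;  Δλ = +0.1004 rad
tan C = Δλ / ΔM = +14.7500 → C = 86.12°

86.1°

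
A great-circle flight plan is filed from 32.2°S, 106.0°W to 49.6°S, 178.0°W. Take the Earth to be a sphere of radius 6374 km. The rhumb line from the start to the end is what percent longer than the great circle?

Great circle: σ = 0.9578 rad → d_gc = Rσ = 6105.3 km
Rhumb: Δφ = -0.3037, Δλ = -1.2566, Δψ = -0.4057, q = Δφ/Δψ = 0.7485 → d_rh = R√(Δφ²+q²Δλ²) = 6300.3 km
Excess = (6300.3 − 6105.3) / 6105.3 = 195.0 / 6105.3 = 3.19% ≈ 3.2%

3.2%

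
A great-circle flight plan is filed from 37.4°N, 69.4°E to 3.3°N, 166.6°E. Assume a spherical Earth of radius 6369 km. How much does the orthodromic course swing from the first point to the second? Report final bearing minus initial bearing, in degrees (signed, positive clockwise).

Initial bearing θ₁ = atan2(sin Δλ cos φ₂, cos φ₁ sin φ₂ − sin φ₁ cos φ₂ cos Δλ) = 82.99°
Final bearing θ₂ = (initial bearing from the destination back to the start) + 180° = 127.83°
Δθ = θ₂ − θ₁ = +44.8°

+44.8°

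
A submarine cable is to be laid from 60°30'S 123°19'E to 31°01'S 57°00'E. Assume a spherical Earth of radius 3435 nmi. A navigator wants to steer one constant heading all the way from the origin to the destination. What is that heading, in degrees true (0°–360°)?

303.4°

Δψ = ln[tan(π/4+φ₂/2)/tan(π/4+φ₁/2)] = +0.7646
Δλ = -1.1574 rad (taken the short way round)
course = atan2(Δλ, Δψ) = 303.45°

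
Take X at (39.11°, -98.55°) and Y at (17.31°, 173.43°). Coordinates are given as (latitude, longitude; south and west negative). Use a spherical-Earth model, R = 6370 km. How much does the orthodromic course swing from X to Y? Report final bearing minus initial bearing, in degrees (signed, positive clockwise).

-49.9°

Initial bearing θ₁ = atan2(sin Δλ cos φ₂, cos φ₁ sin φ₂ − sin φ₁ cos φ₂ cos Δλ) = 282.42°
Final bearing θ₂ = (initial bearing from the destination back to the start) + 180° = 232.54°
Δθ = θ₂ − θ₁ = -49.9°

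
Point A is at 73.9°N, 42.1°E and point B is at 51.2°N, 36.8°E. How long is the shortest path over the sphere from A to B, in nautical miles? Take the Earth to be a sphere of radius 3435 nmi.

Haversine: a = sin²(Δφ/2)+cos φ₁ cos φ₂ sin²(Δλ/2) = 0.03910;  σ = 2·atan2(√a,√(1−a))
σ = 22.810° → d = Rσ = 3435·0.39811 = 1368 nmi

1368 nmi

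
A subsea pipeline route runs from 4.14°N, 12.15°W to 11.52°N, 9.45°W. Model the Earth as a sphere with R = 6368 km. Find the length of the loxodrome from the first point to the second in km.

872 km

Δψ = ln[tan(π/4+φ₂/2)/tan(π/4+φ₁/2)] = +0.1301;  Δφ = +0.1288 rad,  Δλ = +0.0471 rad
q = Δφ/Δψ = 0.9900
d = R·√(Δφ² + q²Δλ²) = 6368·0.13699 = 872 km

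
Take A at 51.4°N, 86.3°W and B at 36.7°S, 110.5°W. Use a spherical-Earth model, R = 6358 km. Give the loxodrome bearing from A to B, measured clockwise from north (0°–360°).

193.7°

Meridional parts: M(φ₁)=+1.0493, M(φ₂)=-0.6894 → ΔM = -1.7387;  Δλ = -0.4224 rad
tan C = Δλ / ΔM = +0.2429 → C = 193.65°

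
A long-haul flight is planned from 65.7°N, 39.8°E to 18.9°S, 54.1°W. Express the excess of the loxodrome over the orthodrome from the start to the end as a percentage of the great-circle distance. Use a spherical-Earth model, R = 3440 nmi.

3.4%

Great circle: σ = 1.8983 rad → d_gc = Rσ = 6530.2 nmi
Rhumb: Δφ = -1.4765, Δλ = -1.6389, Δψ = -1.8718, q = Δφ/Δψ = 0.7889 → d_rh = R√(Δφ²+q²Δλ²) = 6751.2 nmi
Excess = (6751.2 − 6530.2) / 6530.2 = 221.0 / 6530.2 = 3.38% ≈ 3.4%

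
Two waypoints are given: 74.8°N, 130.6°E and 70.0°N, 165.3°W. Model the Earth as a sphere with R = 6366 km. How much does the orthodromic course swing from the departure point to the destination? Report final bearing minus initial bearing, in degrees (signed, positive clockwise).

+61.7°

At departure: θ₁ = atan2(sin Δλ cos φ₂, cos φ₁ sin φ₂ − sin φ₁ cos φ₂ cos Δλ) = 71.62°
At arrival: θ₂ = atan2(sin Δλ cos φ₁, −cos φ₂ sin φ₁ + sin φ₂ cos φ₁ cos Δλ) = 133.32°
Δθ = θ₂ − θ₁ = +61.7°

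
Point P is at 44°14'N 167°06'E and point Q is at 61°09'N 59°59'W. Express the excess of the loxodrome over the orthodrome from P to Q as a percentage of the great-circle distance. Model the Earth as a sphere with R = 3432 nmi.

19.3%

Great circle: σ = 1.1858 rad → d_gc = Rσ = 4069.6 nmi
Rhumb: Δφ = +0.2953, Δλ = +2.3198, Δψ = +0.4952, q = Δφ/Δψ = 0.5962 → d_rh = R√(Δφ²+q²Δλ²) = 4853.5 nmi
Excess = (4853.5 − 4069.6) / 4069.6 = 783.9 / 4069.6 = 19.26% ≈ 19.3%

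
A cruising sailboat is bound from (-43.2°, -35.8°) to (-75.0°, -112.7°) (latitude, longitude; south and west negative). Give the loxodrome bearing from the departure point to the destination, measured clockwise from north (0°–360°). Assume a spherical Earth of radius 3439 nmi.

228.4°

Meridional parts: M(φ₁)=-0.8376, M(φ₂)=-2.0276 → ΔM = -1.1900;  Δλ = -1.3422 rad
tan C = Δλ / ΔM = +1.1279 → C = 228.44°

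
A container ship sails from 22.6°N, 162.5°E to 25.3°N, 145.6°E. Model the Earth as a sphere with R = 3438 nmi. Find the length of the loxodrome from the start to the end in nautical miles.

Rhumb course C = atan2(Δλ, Δψ) with Δψ = ln[tan(π/4+φ₂/2)/tan(π/4+φ₁/2)] = +0.0516, Δλ = -0.2950 → C = 279.92°
d = R·|Δφ| / |cos C| = 3438·0.04712 / 0.17222 = 941 nmi

941 nmi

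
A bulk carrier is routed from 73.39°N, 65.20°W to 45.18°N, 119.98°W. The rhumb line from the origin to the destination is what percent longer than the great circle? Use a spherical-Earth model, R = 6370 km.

Great circle: σ = 0.6503 rad → d_gc = Rσ = 4142.1 km
Rhumb: Δφ = -0.4924, Δλ = -0.9561, Δψ = -1.0385, q = Δφ/Δψ = 0.4741 → d_rh = R√(Δφ²+q²Δλ²) = 4263.1 km
Excess = (4263.1 − 4142.1) / 4142.1 = 121.0 / 4142.1 = 2.92% ≈ 2.9%

2.9%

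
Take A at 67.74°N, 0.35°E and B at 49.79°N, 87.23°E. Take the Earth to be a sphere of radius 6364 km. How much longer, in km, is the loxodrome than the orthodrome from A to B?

381 km

Great circle: cos σ = sin φ₁ sin φ₂ + cos φ₁ cos φ₂ cos Δλ,  σ = 0.7669 rad → d_gc = 4880.4 km
Rhumb line: Δψ = -0.6209, q = Δφ/Δψ = 0.5046, d_rh = R√(Δφ²+q²Δλ²) = 5261.5 km
Excess = 5261.5 − 4880.4 = 381.1 ≈ 381 km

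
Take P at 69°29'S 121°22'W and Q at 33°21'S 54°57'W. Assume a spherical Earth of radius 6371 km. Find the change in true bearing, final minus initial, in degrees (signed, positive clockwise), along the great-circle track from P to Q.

At departure: θ₁ = atan2(sin Δλ cos φ₂, cos φ₁ sin φ₂ − sin φ₁ cos φ₂ cos Δλ) = 81.07°
At arrival: θ₂ = atan2(sin Δλ cos φ₁, −cos φ₂ sin φ₁ + sin φ₂ cos φ₁ cos Δλ) = 24.49°
Δθ = θ₂ − θ₁ = -56.6°

-56.6°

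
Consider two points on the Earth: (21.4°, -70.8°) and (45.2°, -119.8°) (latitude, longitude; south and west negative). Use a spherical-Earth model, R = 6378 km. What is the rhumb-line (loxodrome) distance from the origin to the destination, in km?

5220 km

Rhumb course C = atan2(Δλ, Δψ) with Δψ = ln[tan(π/4+φ₂/2)/tan(π/4+φ₁/2)] = +0.5038, Δλ = -0.8552 → C = 300.50°
d = R·|Δφ| / |cos C| = 6378·0.41539 / 0.50758 = 5220 km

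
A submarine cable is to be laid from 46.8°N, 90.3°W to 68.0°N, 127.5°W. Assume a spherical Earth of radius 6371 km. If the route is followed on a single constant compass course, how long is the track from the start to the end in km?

3191 km

Δψ = ln[tan(π/4+φ₂/2)/tan(π/4+φ₁/2)] = +0.7114;  Δφ = +0.3700 rad,  Δλ = -0.6493 rad
q = Δφ/Δψ = 0.5201
d = R·√(Δφ² + q²Δλ²) = 6371·0.50094 = 3191 km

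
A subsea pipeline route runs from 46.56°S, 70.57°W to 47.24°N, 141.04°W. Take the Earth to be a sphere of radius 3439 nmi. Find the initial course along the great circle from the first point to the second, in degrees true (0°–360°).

θ = atan2( sin Δλ·cos φ₂ ,  cos φ₁ sin φ₂ − sin φ₁ cos φ₂ cos Δλ )
  = atan2(-0.6399, +0.6696) = 316.30°

316.3°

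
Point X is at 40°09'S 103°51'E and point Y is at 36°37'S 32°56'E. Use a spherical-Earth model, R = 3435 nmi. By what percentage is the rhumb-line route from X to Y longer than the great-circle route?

Great circle: σ = 0.9457 rad → d_gc = Rσ = 3248.5 nmi
Rhumb: Δφ = +0.0617, Δλ = -1.2377, Δψ = +0.0787, q = Δφ/Δψ = 0.7836 → d_rh = R√(Δφ²+q²Δλ²) = 3338.3 nmi
Excess = (3338.3 − 3248.5) / 3248.5 = 89.8 / 3248.5 = 2.76% ≈ 2.8%

2.8%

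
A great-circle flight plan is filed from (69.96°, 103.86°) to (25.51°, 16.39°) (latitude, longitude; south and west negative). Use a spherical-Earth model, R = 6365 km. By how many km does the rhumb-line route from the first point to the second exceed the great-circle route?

460 km

Great circle: cos σ = sin φ₁ sin φ₂ + cos φ₁ cos φ₂ cos Δλ,  σ = 1.1393 rad → d_gc = 7251.5 km
Rhumb line: Δψ = -1.2727, q = Δφ/Δψ = 0.6096, d_rh = R√(Δφ²+q²Δλ²) = 7711.7 km
Excess = 7711.7 − 7251.5 = 460.2 ≈ 460 km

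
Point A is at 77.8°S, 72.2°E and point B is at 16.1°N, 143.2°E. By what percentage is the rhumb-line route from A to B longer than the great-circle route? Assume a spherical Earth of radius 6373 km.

Great circle: σ = 1.7772 rad → d_gc = Rσ = 11326.1 km
Rhumb: Δφ = +1.6389, Δλ = +1.2392, Δψ = +2.5209, q = Δφ/Δψ = 0.6501 → d_rh = R√(Δφ²+q²Δλ²) = 11638.1 km
Excess = (11638.1 − 11326.1) / 11326.1 = 312.0 / 11326.1 = 2.755% ≈ 2.8%

2.8%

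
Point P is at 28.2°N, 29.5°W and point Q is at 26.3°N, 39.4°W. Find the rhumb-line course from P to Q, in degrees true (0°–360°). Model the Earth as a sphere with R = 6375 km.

257.8°

Meridional parts: M(φ₁)=+0.5133, M(φ₂)=+0.4760 → ΔM = -0.0373;  Δλ = -0.1728 rad
tan C = Δλ / ΔM = +4.6319 → C = 257.82°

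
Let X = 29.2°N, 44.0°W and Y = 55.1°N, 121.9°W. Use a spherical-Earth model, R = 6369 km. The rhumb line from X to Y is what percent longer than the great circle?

4.0%

Great circle: σ = 1.0416 rad → d_gc = Rσ = 6634.2 km
Rhumb: Δφ = +0.4520, Δλ = -1.3596, Δψ = +0.6240, q = Δφ/Δψ = 0.7244 → d_rh = R√(Δφ²+q²Δλ²) = 6901.9 km
Excess = (6901.9 − 6634.2) / 6634.2 = 267.7 / 6634.2 = 4.04% ≈ 4.0%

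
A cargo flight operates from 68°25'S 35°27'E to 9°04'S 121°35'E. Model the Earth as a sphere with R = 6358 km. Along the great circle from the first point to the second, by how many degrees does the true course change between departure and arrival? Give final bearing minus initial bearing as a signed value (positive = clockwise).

Initial bearing θ₁ = atan2(sin Δλ cos φ₂, cos φ₁ sin φ₂ − sin φ₁ cos φ₂ cos Δλ) = 89.77°
Final bearing θ₂ = (initial bearing from the destination back to the start) + 180° = 21.87°
Δθ = θ₂ − θ₁ = -67.9°

-67.9°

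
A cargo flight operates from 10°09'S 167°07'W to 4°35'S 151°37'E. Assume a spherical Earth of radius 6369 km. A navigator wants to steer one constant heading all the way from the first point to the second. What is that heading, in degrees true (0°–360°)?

277.7°

Meridional parts: M(φ₁)=-0.1781, M(φ₂)=-0.0801 → ΔM = +0.0980;  Δλ = -0.7202 rad
tan C = Δλ / ΔM = -7.3490 → C = 277.75°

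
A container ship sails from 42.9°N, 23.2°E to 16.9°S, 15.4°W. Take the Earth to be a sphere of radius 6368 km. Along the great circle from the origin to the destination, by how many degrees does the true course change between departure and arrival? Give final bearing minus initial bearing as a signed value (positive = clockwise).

Initial bearing θ₁ = atan2(sin Δλ cos φ₂, cos φ₁ sin φ₂ − sin φ₁ cos φ₂ cos Δλ) = 219.58°
Final bearing θ₂ = (initial bearing from the destination back to the start) + 180° = 209.20°
Δθ = θ₂ − θ₁ = -10.4°

-10.4°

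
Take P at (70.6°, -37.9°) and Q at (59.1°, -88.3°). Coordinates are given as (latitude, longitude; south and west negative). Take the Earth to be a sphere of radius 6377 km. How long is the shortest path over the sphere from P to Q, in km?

2599 km

Haversine: a = sin²(Δφ/2)+cos φ₁ cos φ₂ sin²(Δλ/2) = 0.04096;  σ = 2·atan2(√a,√(1−a))
σ = 23.353° → d = Rσ = 6377·0.40759 = 2599 km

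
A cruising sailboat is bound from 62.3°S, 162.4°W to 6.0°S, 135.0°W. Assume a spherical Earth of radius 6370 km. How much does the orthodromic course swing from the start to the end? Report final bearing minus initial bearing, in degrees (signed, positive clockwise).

At departure: θ₁ = atan2(sin Δλ cos φ₂, cos φ₁ sin φ₂ − sin φ₁ cos φ₂ cos Δλ) = 31.97°
At arrival: θ₂ = atan2(sin Δλ cos φ₁, −cos φ₂ sin φ₁ + sin φ₂ cos φ₁ cos Δλ) = 14.33°
Δθ = θ₂ − θ₁ = -17.6°

-17.6°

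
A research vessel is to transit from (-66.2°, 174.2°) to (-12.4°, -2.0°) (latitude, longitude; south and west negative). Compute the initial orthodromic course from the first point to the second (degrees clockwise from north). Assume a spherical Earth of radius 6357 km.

θ = atan2( sin Δλ·cos φ₂ ,  cos φ₁ sin φ₂ − sin φ₁ cos φ₂ cos Δλ )
  = atan2(-0.0647, -0.9783) = 183.79°

183.8°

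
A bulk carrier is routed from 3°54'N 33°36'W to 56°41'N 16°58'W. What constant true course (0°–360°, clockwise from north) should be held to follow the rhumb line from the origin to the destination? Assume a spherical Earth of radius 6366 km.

14.3°

Δψ = ln[tan(π/4+φ₂/2)/tan(π/4+φ₁/2)] = +1.1384
Δλ = +0.2903 rad (taken the short way round)
course = atan2(Δλ, Δψ) = 14.31°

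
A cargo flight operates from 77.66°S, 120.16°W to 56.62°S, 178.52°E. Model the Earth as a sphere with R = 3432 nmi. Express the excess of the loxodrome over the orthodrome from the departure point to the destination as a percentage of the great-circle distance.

4.1%

Great circle: σ = 0.5112 rad → d_gc = Rσ = 1754.3 nmi
Rhumb: Δφ = +0.3672, Δλ = -1.0702, Δψ = +1.0201, q = Δφ/Δψ = 0.3600 → d_rh = R√(Δφ²+q²Δλ²) = 1826.6 nmi
Excess = (1826.6 − 1754.3) / 1754.3 = 72.3 / 1754.3 = 4.12% ≈ 4.1%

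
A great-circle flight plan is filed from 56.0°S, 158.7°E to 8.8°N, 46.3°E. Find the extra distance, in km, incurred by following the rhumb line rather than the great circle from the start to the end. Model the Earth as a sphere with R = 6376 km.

580 km

Great circle: cos σ = sin φ₁ sin φ₂ + cos φ₁ cos φ₂ cos Δλ,  σ = 1.9150 rad → d_gc = 12209.8 km
Rhumb line: Δψ = +1.3392, q = Δφ/Δψ = 0.8445, d_rh = R√(Δφ²+q²Δλ²) = 12789.6 km
Excess = 12789.6 − 12209.8 = 579.8 ≈ 580 km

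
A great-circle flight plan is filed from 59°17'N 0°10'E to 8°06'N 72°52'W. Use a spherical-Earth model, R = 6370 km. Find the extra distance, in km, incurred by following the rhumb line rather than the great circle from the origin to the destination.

220 km

Great circle: cos σ = sin φ₁ sin φ₂ + cos φ₁ cos φ₂ cos Δλ,  σ = 1.2987 rad → d_gc = 8273.0 km
Rhumb line: Δψ = -1.1504, q = Δφ/Δψ = 0.7766, d_rh = R√(Δφ²+q²Δλ²) = 8493.4 km
Excess = 8493.4 − 8273.0 = 220.4 ≈ 220 km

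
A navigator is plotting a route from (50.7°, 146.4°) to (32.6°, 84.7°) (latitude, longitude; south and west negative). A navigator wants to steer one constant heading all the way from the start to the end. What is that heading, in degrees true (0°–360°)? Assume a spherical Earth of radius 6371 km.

Δψ = ln[tan(π/4+φ₂/2)/tan(π/4+φ₁/2)] = -0.4274
Δλ = -1.0769 rad (taken the short way round)
course = atan2(Δλ, Δψ) = 248.35°

248.4°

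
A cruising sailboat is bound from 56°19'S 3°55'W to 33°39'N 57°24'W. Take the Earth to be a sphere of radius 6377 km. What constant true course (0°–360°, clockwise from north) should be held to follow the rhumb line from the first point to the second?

332.8°

Δψ = ln[tan(π/4+φ₂/2)/tan(π/4+φ₁/2)] = +1.8193
Δλ = -0.9335 rad (taken the short way round)
course = atan2(Δλ, Δψ) = 332.84°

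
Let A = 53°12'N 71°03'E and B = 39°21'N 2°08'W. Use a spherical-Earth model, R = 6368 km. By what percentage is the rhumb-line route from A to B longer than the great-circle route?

Great circle: σ = 0.8741 rad → d_gc = Rσ = 5566.0 km
Rhumb: Δφ = -0.2417, Δλ = -1.2773, Δψ = -0.3525, q = Δφ/Δψ = 0.6858 → d_rh = R√(Δφ²+q²Δλ²) = 5786.6 km
Excess = (5786.6 − 5566.0) / 5566.0 = 220.6 / 5566.0 = 3.96% ≈ 4.0%

4.0%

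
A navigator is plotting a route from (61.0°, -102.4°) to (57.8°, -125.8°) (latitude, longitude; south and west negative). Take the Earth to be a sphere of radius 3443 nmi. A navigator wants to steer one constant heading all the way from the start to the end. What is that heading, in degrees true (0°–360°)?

255.0°

Δψ = ln[tan(π/4+φ₂/2)/tan(π/4+φ₁/2)] = -0.1098
Δλ = -0.4084 rad (taken the short way round)
course = atan2(Δλ, Δψ) = 254.95°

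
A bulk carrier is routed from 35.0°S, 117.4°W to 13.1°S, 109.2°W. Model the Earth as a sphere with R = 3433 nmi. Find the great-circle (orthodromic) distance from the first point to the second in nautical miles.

1385 nmi

cos σ = sin φ₁ sin φ₂ + cos φ₁ cos φ₂ cos Δλ
      = sin(-35.00°)sin(-13.10°) + cos(-35.00°)cos(-13.10°)cos(8.20°) = 0.9197
σ = 23.121° → d = Rσ = 3433·0.40353 = 1385 nmi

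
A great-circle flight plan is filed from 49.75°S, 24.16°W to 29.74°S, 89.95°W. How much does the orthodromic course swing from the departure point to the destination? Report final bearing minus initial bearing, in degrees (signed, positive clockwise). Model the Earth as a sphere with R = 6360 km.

Initial bearing θ₁ = atan2(sin Δλ cos φ₂, cos φ₁ sin φ₂ − sin φ₁ cos φ₂ cos Δλ) = 266.48°
Final bearing θ₂ = (initial bearing from the destination back to the start) + 180° = 312.04°
Δθ = θ₂ − θ₁ = +45.6°

+45.6°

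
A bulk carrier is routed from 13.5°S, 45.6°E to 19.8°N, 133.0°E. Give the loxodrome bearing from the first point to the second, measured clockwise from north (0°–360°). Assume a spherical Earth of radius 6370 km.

Δψ = ln[tan(π/4+φ₂/2)/tan(π/4+φ₁/2)] = +0.5905
Δλ = +1.5254 rad (taken the short way round)
course = atan2(Δλ, Δψ) = 68.84°

68.8°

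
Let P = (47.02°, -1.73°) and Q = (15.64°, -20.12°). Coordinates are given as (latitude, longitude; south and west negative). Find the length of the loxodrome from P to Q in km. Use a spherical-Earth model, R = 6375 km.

3887 km

Rhumb course C = atan2(Δλ, Δψ) with Δψ = ln[tan(π/4+φ₂/2)/tan(π/4+φ₁/2)] = -0.6557, Δλ = -0.3210 → C = 206.08°
d = R·|Δφ| / |cos C| = 6375·0.54768 / 0.89817 = 3887 km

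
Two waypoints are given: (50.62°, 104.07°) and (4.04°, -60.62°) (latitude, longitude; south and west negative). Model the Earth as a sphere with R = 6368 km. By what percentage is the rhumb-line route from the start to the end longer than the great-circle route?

Great circle: σ = 2.1603 rad → d_gc = Rσ = 13756.9 km
Rhumb: Δφ = -0.8130, Δλ = -2.8744, Δψ = -0.9571, q = Δφ/Δψ = 0.8495 → d_rh = R√(Δφ²+q²Δλ²) = 16387.6 km
Excess = (16387.6 − 13756.9) / 13756.9 = 2630.7 / 13756.9 = 19.12% ≈ 19.1%

19.1%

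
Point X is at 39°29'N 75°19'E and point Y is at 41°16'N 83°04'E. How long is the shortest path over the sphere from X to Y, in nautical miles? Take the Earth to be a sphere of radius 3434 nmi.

369 nmi

cos σ = sin φ₁ sin φ₂ + cos φ₁ cos φ₂ cos Δλ
      = sin(39.48°)sin(41.27°) + cos(39.48°)cos(41.27°)cos(7.75°) = 0.9942
σ = 6.165° → d = Rσ = 3434·0.10760 = 369 nmi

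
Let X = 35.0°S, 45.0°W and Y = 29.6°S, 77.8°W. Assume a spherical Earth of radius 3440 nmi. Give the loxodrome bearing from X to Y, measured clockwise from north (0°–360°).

281.0°

Δψ = ln[tan(π/4+φ₂/2)/tan(π/4+φ₁/2)] = +0.1116
Δλ = -0.5725 rad (taken the short way round)
course = atan2(Δλ, Δψ) = 281.03°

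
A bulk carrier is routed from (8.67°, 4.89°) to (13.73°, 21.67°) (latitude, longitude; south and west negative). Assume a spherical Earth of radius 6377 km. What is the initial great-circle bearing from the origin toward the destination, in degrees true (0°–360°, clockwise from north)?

71.4°

θ = atan2( sin Δλ·cos φ₂ ,  cos φ₁ sin φ₂ − sin φ₁ cos φ₂ cos Δλ )
  = atan2(+0.2804, +0.0944) = 71.39°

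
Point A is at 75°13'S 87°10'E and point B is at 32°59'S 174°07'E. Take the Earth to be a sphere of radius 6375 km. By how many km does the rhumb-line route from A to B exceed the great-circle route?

453 km

Great circle: cos σ = sin φ₁ sin φ₂ + cos φ₁ cos φ₂ cos Δλ,  σ = 1.0030 rad → d_gc = 6394.2 km
Rhumb line: Δψ = +1.4319, q = Δφ/Δψ = 0.5148, d_rh = R√(Δφ²+q²Δλ²) = 6847.1 km
Excess = 6847.1 − 6394.2 = 452.9 ≈ 453 km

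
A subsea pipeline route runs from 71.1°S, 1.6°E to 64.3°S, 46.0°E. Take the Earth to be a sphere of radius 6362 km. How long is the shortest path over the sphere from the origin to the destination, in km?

Haversine: a = sin²(Δφ/2)+cos φ₁ cos φ₂ sin²(Δλ/2) = 0.02357;  σ = 2·atan2(√a,√(1−a))
σ = 17.663° → d = Rσ = 6362·0.30828 = 1961 km

1961 km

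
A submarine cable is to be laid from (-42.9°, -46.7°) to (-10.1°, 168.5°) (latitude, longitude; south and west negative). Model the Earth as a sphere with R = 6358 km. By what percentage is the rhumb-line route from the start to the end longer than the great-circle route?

11.0%

Great circle: σ = 2.0600 rad → d_gc = Rσ = 13097.6 km
Rhumb: Δφ = +0.5725, Δλ = -2.5272, Δψ = +0.6533, q = Δφ/Δψ = 0.8763 → d_rh = R√(Δφ²+q²Δλ²) = 14543.8 km
Excess = (14543.8 − 13097.6) / 13097.6 = 1446.2 / 13097.6 = 11.04% ≈ 11.0%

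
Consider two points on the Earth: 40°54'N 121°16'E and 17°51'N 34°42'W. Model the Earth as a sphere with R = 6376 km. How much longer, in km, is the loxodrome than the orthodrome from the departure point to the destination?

Great circle: cos σ = sin φ₁ sin φ₂ + cos φ₁ cos φ₂ cos Δλ,  σ = 2.0447 rad → d_gc = 13037.3 km
Rhumb line: Δψ = -0.4668, q = Δφ/Δψ = 0.8617, d_rh = R√(Δφ²+q²Δλ²) = 15175.0 km
Excess = 15175.0 − 13037.3 = 2137.7 ≈ 2138 km

2138 km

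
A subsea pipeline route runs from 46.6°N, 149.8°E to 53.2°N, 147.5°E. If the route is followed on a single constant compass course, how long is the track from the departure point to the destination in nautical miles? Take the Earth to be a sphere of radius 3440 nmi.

406 nmi

Δψ = ln[tan(π/4+φ₂/2)/tan(π/4+φ₁/2)] = +0.1792;  Δφ = +0.1152 rad,  Δλ = -0.0401 rad
q = Δφ/Δψ = 0.6428
d = R·√(Δφ² + q²Δλ²) = 3440·0.11805 = 406 nmi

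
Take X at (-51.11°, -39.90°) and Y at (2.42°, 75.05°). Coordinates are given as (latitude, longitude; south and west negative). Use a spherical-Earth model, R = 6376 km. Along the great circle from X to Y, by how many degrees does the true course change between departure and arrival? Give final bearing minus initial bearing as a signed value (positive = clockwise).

-71.8°

Initial bearing θ₁ = atan2(sin Δλ cos φ₂, cos φ₁ sin φ₂ − sin φ₁ cos φ₂ cos Δλ) = 108.41°
Final bearing θ₂ = (initial bearing from the destination back to the start) + 180° = 36.60°
Δθ = θ₂ − θ₁ = -71.8°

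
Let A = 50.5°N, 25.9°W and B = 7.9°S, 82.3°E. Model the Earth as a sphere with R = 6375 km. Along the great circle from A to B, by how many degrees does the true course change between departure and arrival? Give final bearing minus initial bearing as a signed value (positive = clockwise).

+59.8°

At departure: θ₁ = atan2(sin Δλ cos φ₂, cos φ₁ sin φ₂ − sin φ₁ cos φ₂ cos Δλ) = 80.87°
At arrival: θ₂ = atan2(sin Δλ cos φ₁, −cos φ₂ sin φ₁ + sin φ₂ cos φ₁ cos Δλ) = 140.65°
Δθ = θ₂ − θ₁ = +59.8°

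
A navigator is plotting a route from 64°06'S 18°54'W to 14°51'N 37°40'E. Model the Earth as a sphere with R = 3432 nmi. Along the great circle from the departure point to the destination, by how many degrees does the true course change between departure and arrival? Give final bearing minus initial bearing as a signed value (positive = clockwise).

-32.4°

At departure: θ₁ = atan2(sin Δλ cos φ₂, cos φ₁ sin φ₂ − sin φ₁ cos φ₂ cos Δλ) = 53.77°
At arrival: θ₂ = atan2(sin Δλ cos φ₁, −cos φ₂ sin φ₁ + sin φ₂ cos φ₁ cos Δλ) = 21.38°
Δθ = θ₂ − θ₁ = -32.4°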